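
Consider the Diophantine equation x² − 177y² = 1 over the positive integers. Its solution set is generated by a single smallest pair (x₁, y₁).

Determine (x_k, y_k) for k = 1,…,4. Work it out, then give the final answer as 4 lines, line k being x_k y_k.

√177 = [13; 3,3,2,8,2,3,3,26, …], period ℓ=8 (even) → k=7
i=0: a=13 ⇒ p=13, q=1
i=1: a=3 ⇒ p=40, q=3
…
i=5: a=2 ⇒ p=5468, q=411
i=6: a=3 ⇒ p=18985, q=1427
i=7: a=3 ⇒ p=62423, q=4692
→ (62423, 4692).  Check: 62423²=3896630929, 177·4692²=3896630928, difference 1.
(62423+4692√177)^2 = 7793261857 + 585777432√177
(62423+4692√177)^3 = 972957569736599 + 73131969270780√177
(62423+4692√177)^4 = 121469860743542176897 + 9130233834994022448√177

62423 4692
7793261857 585777432
972957569736599 73131969270780
121469860743542176897 9130233834994022448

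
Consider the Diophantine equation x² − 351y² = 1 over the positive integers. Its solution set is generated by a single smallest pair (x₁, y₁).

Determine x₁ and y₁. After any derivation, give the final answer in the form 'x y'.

[18; 1,2,1,3,2,2,2,3,1,2,1,36] for √351; ℓ=12 ⇒ convergent index 11
i=0: a=18 ⇒ p=18, q=1
i=1: a=1 ⇒ p=19, q=1
i=2: a=2 ⇒ p=56, q=3
i=3: a=1 ⇒ p=75, q=4
…
i=6: a=2 ⇒ p=1555, q=83
…
i=10: a=2 ⇒ p=45882, q=2449
i=11: a=1 ⇒ p=62425, q=3332
→ (62425, 3332).  Check: 62425²=3896880625, 351·3332²=3896880624, difference 1.

62425 3332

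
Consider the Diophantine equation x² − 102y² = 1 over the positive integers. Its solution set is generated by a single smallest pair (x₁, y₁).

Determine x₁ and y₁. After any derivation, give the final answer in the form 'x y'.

d=102: √d = [10; 10,20] (ℓ=2, even), read p_1/q_1
step 0: (10, 1)  from 10·(1,0) + (0,1)
step 1: (101, 10)  from 10·(10,1) + (1,0)
(x₁, y₁) = (101, 10);  101² − 102·10² = 1 ✓

101 10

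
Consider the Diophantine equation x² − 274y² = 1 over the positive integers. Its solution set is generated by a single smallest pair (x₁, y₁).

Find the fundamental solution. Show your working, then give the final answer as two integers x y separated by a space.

[16; 1,1,4,4,1,1,32] for √274; ℓ=7 ⇒ convergent index 13
k=0  a_k=16  p_k/q_k = 16/1
…
k=2  a_k=1  p_k/q_k = 33/2
k=3  a_k=4  p_k/q_k = 149/9
k=4  a_k=4  p_k/q_k = 629/38
k=5  a_k=1  p_k/q_k = 778/47
…
k=7  a_k=32  p_k/q_k = 45802/2767
k=8  a_k=1  p_k/q_k = 47209/2852
k=9  a_k=1  p_k/q_k = 93011/5619
k=10  a_k=4  p_k/q_k = 419253/25328
…
k=12  a_k=1  p_k/q_k = 2189276/132259
k=13  a_k=1  p_k/q_k = 3959299/239190
fundamental: x₁=3959299, y₁=239190  (since 15676048571401 − 274·57211856100 = 1)

3959299 239190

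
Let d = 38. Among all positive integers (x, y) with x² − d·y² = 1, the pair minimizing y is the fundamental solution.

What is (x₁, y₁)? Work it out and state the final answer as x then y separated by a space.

37 6

[6; 6,12] for √38; ℓ=2 ⇒ convergent index 1
k=0  a_k=6  p_k/q_k = 6/1
k=1  a_k=6  p_k/q_k = 37/6
(x₁, y₁) = (37, 6);  37² − 38·6² = 1 ✓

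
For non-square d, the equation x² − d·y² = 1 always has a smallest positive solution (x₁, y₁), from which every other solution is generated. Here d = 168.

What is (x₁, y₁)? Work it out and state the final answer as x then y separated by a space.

13 1

[12; 1,24] for √168; ℓ=2 ⇒ convergent index 1
a_0=12:  p_0=12·1+0=12,  q_0=12·0+1=1
a_1=1:  p_1=1·12+1=13,  q_1=1·1+0=1
fundamental: x₁=13, y₁=1  (since 169 − 168·1 = 1)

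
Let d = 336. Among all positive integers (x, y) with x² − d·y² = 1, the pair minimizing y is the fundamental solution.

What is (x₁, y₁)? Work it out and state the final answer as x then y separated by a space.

[18; 3,36] for √336; ℓ=2 ⇒ convergent index 1
step 0: (18, 1)  from 18·(1,0) + (0,1)
step 1: (55, 3)  from 3·(18,1) + (1,0)
fundamental: x₁=55, y₁=3  (since 3025 − 336·9 = 1)

55 3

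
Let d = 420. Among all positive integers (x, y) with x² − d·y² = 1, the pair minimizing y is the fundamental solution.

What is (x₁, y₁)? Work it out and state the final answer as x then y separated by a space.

41 2

√420 → a₀=20, period (2,40); ℓ=2 even so k=1
k=0  a_k=20  p_k/q_k = 20/1
k=1  a_k=2  p_k/q_k = 41/2
→ (41, 2).  Check: 41²=1681, 420·2²=1680, difference 1.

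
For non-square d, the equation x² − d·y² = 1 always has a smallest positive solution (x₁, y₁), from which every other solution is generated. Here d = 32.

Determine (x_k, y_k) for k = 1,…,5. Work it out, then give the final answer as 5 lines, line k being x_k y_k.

√32 = [5; 1,1,1,10, …], period ℓ=4 (even) → k=3
a_0=5:  p_0=5·1+0=5,  q_0=5·0+1=1
…
a_2=1:  p_2=1·6+5=11,  q_2=1·1+1=2
a_3=1:  p_3=1·11+6=17,  q_3=1·2+1=3
(x₁, y₁) = (17, 3);  17² − 32·3² = 1 ✓
(x_2, y_2) = (17·17 + 32·3·3, 17·3 + 3·17) = (577, 102)
(x_3, y_3) = (17·577 + 32·3·102, 17·102 + 3·577) = (19601, 3465)
(x_4, y_4) = (17·19601 + 32·3·3465, 17·3465 + 3·19601) = (665857, 117708)
(x_5, y_5) = (17·665857 + 32·3·117708, 17·117708 + 3·665857) = (22619537, 3998607)

17 3
577 102
19601 3465
665857 117708
22619537 3998607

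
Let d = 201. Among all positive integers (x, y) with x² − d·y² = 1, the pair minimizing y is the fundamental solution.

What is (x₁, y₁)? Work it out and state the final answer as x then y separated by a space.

515095 36332

d=201: √d = [14; 5,1,1,1,2,…,1,5,28] (ℓ=14, even), read p_13/q_13
a_0=14:  p_0=14·1+0=14,  q_0=14·0+1=1
a_1=5:  p_1=5·14+1=71,  q_1=5·1+0=5
…
a_3=1:  p_3=1·85+71=156,  q_3=1·6+5=11
a_4=1:  p_4=1·156+85=241,  q_4=1·11+6=17
a_5=2:  p_5=2·241+156=638,  q_5=2·17+11=45
…
a_7=8:  p_7=8·879+638=7670,  q_7=8·62+45=541
a_8=1:  p_8=1·7670+879=8549,  q_8=1·541+62=603
a_9=2:  p_9=2·8549+7670=24768,  q_9=2·603+541=1747
a_10=1:  p_10=1·24768+8549=33317,  q_10=1·1747+603=2350
a_11=1:  p_11=1·33317+24768=58085,  q_11=1·2350+1747=4097
a_12=1:  p_12=1·58085+33317=91402,  q_12=1·4097+2350=6447
a_13=5:  p_13=5·91402+58085=515095,  q_13=5·6447+4097=36332
fundamental: x₁=515095, y₁=36332  (since 265322859025 − 201·1320014224 = 1)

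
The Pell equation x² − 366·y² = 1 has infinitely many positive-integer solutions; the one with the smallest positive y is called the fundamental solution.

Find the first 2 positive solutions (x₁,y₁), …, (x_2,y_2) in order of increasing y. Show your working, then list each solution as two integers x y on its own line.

d=366: √d = [19; 7,1,1,1,2,12,2,1,1,1,7,38] (ℓ=12, even), read p_11/q_11
k=0  a_k=19  p_k/q_k = 19/1
…
k=2  a_k=1  p_k/q_k = 153/8
k=3  a_k=1  p_k/q_k = 287/15
…
k=5  a_k=2  p_k/q_k = 1167/61
…
k=7  a_k=2  p_k/q_k = 30055/1571
k=8  a_k=1  p_k/q_k = 44499/2326
…
k=10  a_k=1  p_k/q_k = 119053/6223
k=11  a_k=7  p_k/q_k = 907925/47458
(x₁, y₁) = (907925, 47458);  907925² − 366·47458² = 1 ✓
k=2:  x_2 = 907925·907925+366·47458·47458 = 1648655611249,  y_2 = 907925·47458+47458·907925 = 86176609300

907925 47458
1648655611249 86176609300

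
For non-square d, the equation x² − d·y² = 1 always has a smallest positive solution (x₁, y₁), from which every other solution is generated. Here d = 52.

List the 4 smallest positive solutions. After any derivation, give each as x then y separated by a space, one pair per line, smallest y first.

649 90
842401 116820
1093435849 151632270
1419278889601 196818569640

d=52: √d = [7; 4,1,2,1,4,14] (ℓ=6, even), read p_5/q_5
step 0: (7, 1)  from 7·(1,0) + (0,1)
step 1: (29, 4)  from 4·(7,1) + (1,0)
…
step 3: (101, 14)  from 2·(36,5) + (29,4)
step 4: (137, 19)  from 1·(101,14) + (36,5)
step 5: (649, 90)  from 4·(137,19) + (101,14)
fundamental: x₁=649, y₁=90  (since 421201 − 52·8100 = 1)
(649+90√52)^2 = 842401 + 116820√52
(649+90√52)^3 = 1093435849 + 151632270√52
(649+90√52)^4 = 1419278889601 + 196818569640√52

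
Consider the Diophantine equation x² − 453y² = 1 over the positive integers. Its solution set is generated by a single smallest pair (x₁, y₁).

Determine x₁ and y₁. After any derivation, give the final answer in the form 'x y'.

[21; 3,1,1,10,14,10,1,1,3,42] for √453; ℓ=10 ⇒ convergent index 9
a_0=21:  p_0=21·1+0=21,  q_0=21·0+1=1
a_1=3:  p_1=3·21+1=64,  q_1=3·1+0=3
a_2=1:  p_2=1·64+21=85,  q_2=1·3+1=4
…
a_4=10:  p_4=10·149+85=1575,  q_4=10·7+4=74
…
a_6=10:  p_6=10·22199+1575=223565,  q_6=10·1043+74=10504
a_7=1:  p_7=1·223565+22199=245764,  q_7=1·10504+1043=11547
a_8=1:  p_8=1·245764+223565=469329,  q_8=1·11547+10504=22051
a_9=3:  p_9=3·469329+245764=1653751,  q_9=3·22051+11547=77700
→ (1653751, 77700).  Check: 1653751²=2734892370001, 453·77700²=2734892370000, difference 1.

1653751 77700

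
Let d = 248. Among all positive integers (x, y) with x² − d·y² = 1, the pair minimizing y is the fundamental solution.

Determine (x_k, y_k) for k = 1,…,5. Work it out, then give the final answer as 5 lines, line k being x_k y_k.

63 4
7937 504
999999 63500
125991937 8000496
15873984063 1007998996

d=248: √d = [15; 1,2,1,30] (ℓ=4, even), read p_3/q_3
i=0: a=15 ⇒ p=15, q=1
…
i=2: a=2 ⇒ p=47, q=3
i=3: a=1 ⇒ p=63, q=4
(x₁, y₁) = (63, 4);  63² − 248·4² = 1 ✓
(x_2, y_2) = (63·63 + 248·4·4, 63·4 + 4·63) = (7937, 504)
(x_3, y_3) = (63·7937 + 248·4·504, 63·504 + 4·7937) = (999999, 63500)
(x_4, y_4) = (63·999999 + 248·4·63500, 63·63500 + 4·999999) = (125991937, 8000496)
(x_5, y_5) = (63·125991937 + 248·4·8000496, 63·8000496 + 4·125991937) = (15873984063, 1007998996)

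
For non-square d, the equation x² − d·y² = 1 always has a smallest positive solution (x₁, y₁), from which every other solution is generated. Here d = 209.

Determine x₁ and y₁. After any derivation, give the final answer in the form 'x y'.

46551 3220

d=209: √d = [14; 2,5,3,2,3,5,2,28] (ℓ=8, even), read p_7/q_7
i=0: a=14 ⇒ p=14, q=1
i=1: a=2 ⇒ p=29, q=2
i=2: a=5 ⇒ p=159, q=11
i=3: a=3 ⇒ p=506, q=35
i=4: a=2 ⇒ p=1171, q=81
i=5: a=3 ⇒ p=4019, q=278
i=6: a=5 ⇒ p=21266, q=1471
i=7: a=2 ⇒ p=46551, q=3220
→ (46551, 3220).  Check: 46551²=2166995601, 209·3220²=2166995600, difference 1.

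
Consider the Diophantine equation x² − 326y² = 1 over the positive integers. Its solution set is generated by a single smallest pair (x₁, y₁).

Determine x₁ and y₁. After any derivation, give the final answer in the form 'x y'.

d=326: √d = [18; 18,36] (ℓ=2, even), read p_1/q_1
i=0: a=18 ⇒ p=18, q=1
i=1: a=18 ⇒ p=325, q=18
fundamental: x₁=325, y₁=18  (since 105625 − 326·324 = 1)

325 18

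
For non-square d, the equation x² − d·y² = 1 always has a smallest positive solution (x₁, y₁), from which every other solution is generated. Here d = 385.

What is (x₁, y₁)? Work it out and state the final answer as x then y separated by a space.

[19; 1,1,1,1,1,…,1,1,38] for √385; ℓ=16 ⇒ convergent index 15
a_0=19:  p_0=19·1+0=19,  q_0=19·0+1=1
…
a_3=1:  p_3=1·39+20=59,  q_3=1·2+1=3
a_4=1:  p_4=1·59+39=98,  q_4=1·3+2=5
a_5=1:  p_5=1·98+59=157,  q_5=1·5+3=8
a_6=3:  p_6=3·157+98=569,  q_6=3·8+5=29
…
a_9=1:  p_9=1·2021+726=2747,  q_9=1·103+37=140
a_10=3:  p_10=3·2747+2021=10262,  q_10=3·140+103=523
a_11=1:  p_11=1·10262+2747=13009,  q_11=1·523+140=663
a_12=1:  p_12=1·13009+10262=23271,  q_12=1·663+523=1186
…
a_14=1:  p_14=1·36280+23271=59551,  q_14=1·1849+1186=3035
a_15=1:  p_15=1·59551+36280=95831,  q_15=1·3035+1849=4884
(x₁, y₁) = (95831, 4884);  95831² − 385·4884² = 1 ✓

95831 4884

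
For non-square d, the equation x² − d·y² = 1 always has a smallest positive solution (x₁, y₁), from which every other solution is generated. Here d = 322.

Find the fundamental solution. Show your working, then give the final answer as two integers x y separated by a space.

323 18

√322 = [17; 1,16,1,34, …], period ℓ=4 (even) → k=3
a_0=17:  p_0=17·1+0=17,  q_0=17·0+1=1
…
a_2=16:  p_2=16·18+17=305,  q_2=16·1+1=17
a_3=1:  p_3=1·305+18=323,  q_3=1·17+1=18
→ (323, 18).  Check: 323²=104329, 322·18²=104328, difference 1.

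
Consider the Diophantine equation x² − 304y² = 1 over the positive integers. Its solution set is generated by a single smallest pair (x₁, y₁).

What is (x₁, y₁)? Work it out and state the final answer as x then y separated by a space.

57799 3315

d=304: √d = [17; 2,3,2,1,1,1,1,1,2,3,2,34] (ℓ=12, even), read p_11/q_11
a_0=17:  p_0=17·1+0=17,  q_0=17·0+1=1
a_1=2:  p_1=2·17+1=35,  q_1=2·1+0=2
a_2=3:  p_2=3·35+17=122,  q_2=3·2+1=7
a_3=2:  p_3=2·122+35=279,  q_3=2·7+2=16
…
a_7=1:  p_7=1·1081+680=1761,  q_7=1·62+39=101
a_8=1:  p_8=1·1761+1081=2842,  q_8=1·101+62=163
…
a_10=3:  p_10=3·7445+2842=25177,  q_10=3·427+163=1444
a_11=2:  p_11=2·25177+7445=57799,  q_11=2·1444+427=3315
fundamental: x₁=57799, y₁=3315  (since 3340724401 − 304·10989225 = 1)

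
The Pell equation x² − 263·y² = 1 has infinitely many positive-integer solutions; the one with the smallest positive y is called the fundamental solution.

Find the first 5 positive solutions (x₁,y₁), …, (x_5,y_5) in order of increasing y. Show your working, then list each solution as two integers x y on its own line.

139128 8579
38713200767 2387158224
10772180392483224 664241098768765
2997423827252098776577 184829071176614315616
834051164465087816782726488 51429798028655751907276931

√263 → a₀=16, period (4,1,1,1,1,15,1,1,1,1,4,32); ℓ=12 even so k=11
a_0=16:  p_0=16·1+0=16,  q_0=16·0+1=1
a_1=4:  p_1=4·16+1=65,  q_1=4·1+0=4
a_2=1:  p_2=1·65+16=81,  q_2=1·4+1=5
a_3=1:  p_3=1·81+65=146,  q_3=1·5+4=9
a_4=1:  p_4=1·146+81=227,  q_4=1·9+5=14
a_5=1:  p_5=1·227+146=373,  q_5=1·14+9=23
…
a_7=1:  p_7=1·5822+373=6195,  q_7=1·359+23=382
…
a_9=1:  p_9=1·12017+6195=18212,  q_9=1·741+382=1123
a_10=1:  p_10=1·18212+12017=30229,  q_10=1·1123+741=1864
a_11=4:  p_11=4·30229+18212=139128,  q_11=4·1864+1123=8579
(x₁, y₁) = (139128, 8579);  139128² − 263·8579² = 1 ✓
n=2: (139128,8579)∘(139128,8579) = (139128·139128+263·8579·8579, 139128·8579+8579·139128) = (38713200767,2387158224)
n=3: (38713200767,2387158224)∘(139128,8579) = (139128·38713200767+263·8579·2387158224, 139128·2387158224+8579·38713200767) = (10772180392483224,664241098768765)
n=4: (10772180392483224,664241098768765)∘(139128,8579) = (139128·10772180392483224+263·8579·664241098768765, 139128·664241098768765+8579·10772180392483224) = (2997423827252098776577,184829071176614315616)
n=5: (2997423827252098776577,184829071176614315616)∘(139128,8579) = (139128·2997423827252098776577+263·8579·184829071176614315616, 139128·184829071176614315616+8579·2997423827252098776577) = (834051164465087816782726488,51429798028655751907276931)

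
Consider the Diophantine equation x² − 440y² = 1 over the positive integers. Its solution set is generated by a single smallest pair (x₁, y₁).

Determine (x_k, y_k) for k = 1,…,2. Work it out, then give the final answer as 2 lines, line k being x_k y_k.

√440 → a₀=20, period (1,40); ℓ=2 even so k=1
i=0: a=20 ⇒ p=20, q=1
i=1: a=1 ⇒ p=21, q=1
fundamental: x₁=21, y₁=1  (since 441 − 440·1 = 1)
(21+1√440)^2 = 881 + 42√440

21 1
881 42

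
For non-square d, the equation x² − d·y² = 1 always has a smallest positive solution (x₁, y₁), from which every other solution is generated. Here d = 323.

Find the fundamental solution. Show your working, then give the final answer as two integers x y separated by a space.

18 1

√323 → a₀=17, period (1,34); ℓ=2 even so k=1
k=0  a_k=17  p_k/q_k = 17/1
k=1  a_k=1  p_k/q_k = 18/1
fundamental: x₁=18, y₁=1  (since 324 − 323·1 = 1)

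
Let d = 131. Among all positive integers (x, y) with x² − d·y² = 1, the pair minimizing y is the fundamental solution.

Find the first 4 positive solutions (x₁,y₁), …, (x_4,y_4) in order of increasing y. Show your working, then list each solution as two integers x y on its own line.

d=131: √d = [11; 2,4,11,4,2,22] (ℓ=6, even), read p_5/q_5
a_0=11:  p_0=11·1+0=11,  q_0=11·0+1=1
…
a_2=4:  p_2=4·23+11=103,  q_2=4·2+1=9
…
a_4=4:  p_4=4·1156+103=4727,  q_4=4·101+9=413
a_5=2:  p_5=2·4727+1156=10610,  q_5=2·413+101=927
fundamental: x₁=10610, y₁=927  (since 112572100 − 131·859329 = 1)
(x_2, y_2) = (10610·10610 + 131·927·927, 10610·927 + 927·10610) = (225144199, 19670940)
(x_3, y_3) = (10610·225144199 + 131·927·19670940, 10610·19670940 + 927·225144199) = (4777559892170, 417417345873)
(x_4, y_4) = (10610·4777559892170 + 131·927·417417345873, 10610·417417345873 + 927·4777559892170) = (101379820686703201, 8857596059754120)

10610 927
225144199 19670940
4777559892170 417417345873
101379820686703201 8857596059754120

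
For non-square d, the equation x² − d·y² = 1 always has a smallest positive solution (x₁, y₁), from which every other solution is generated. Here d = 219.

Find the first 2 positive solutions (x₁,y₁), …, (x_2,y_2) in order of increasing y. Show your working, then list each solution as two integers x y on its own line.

74 5
10951 740

d=219: √d = [14; 1,3,1,28] (ℓ=4, even), read p_3/q_3
step 0: (14, 1)  from 14·(1,0) + (0,1)
…
step 2: (59, 4)  from 3·(15,1) + (14,1)
step 3: (74, 5)  from 1·(59,4) + (15,1)
fundamental: x₁=74, y₁=5  (since 5476 − 219·25 = 1)
k=2:  x_2 = 74·74+219·5·5 = 10951,  y_2 = 74·5+5·74 = 740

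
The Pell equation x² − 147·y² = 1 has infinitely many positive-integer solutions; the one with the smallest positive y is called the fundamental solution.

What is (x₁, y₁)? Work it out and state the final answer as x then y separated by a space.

√147 → a₀=12, period (8,24); ℓ=2 even so k=1
step 0: (12, 1)  from 12·(1,0) + (0,1)
step 1: (97, 8)  from 8·(12,1) + (1,0)
(x₁, y₁) = (97, 8);  97² − 147·8² = 1 ✓

97 8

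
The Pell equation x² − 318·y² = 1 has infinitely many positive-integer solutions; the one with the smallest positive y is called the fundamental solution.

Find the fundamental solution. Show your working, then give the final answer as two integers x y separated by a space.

d=318: √d = [17; 1,4,1,34] (ℓ=4, even), read p_3/q_3
step 0: (17, 1)  from 17·(1,0) + (0,1)
step 1: (18, 1)  from 1·(17,1) + (1,0)
step 2: (89, 5)  from 4·(18,1) + (17,1)
step 3: (107, 6)  from 1·(89,5) + (18,1)
(x₁, y₁) = (107, 6);  107² − 318·6² = 1 ✓

107 6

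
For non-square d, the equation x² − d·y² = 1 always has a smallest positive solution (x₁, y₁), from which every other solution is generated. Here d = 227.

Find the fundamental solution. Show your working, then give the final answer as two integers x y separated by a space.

[15; 15,30] for √227; ℓ=2 ⇒ convergent index 1
step 0: (15, 1)  from 15·(1,0) + (0,1)
step 1: (226, 15)  from 15·(15,1) + (1,0)
→ (226, 15).  Check: 226²=51076, 227·15²=51075, difference 1.

226 15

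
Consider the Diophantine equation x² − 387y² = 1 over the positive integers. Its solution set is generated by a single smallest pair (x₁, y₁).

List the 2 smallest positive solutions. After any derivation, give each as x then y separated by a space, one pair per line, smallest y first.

3482 177
24248647 1232628

[19; 1,2,19,2,1,38] for √387; ℓ=6 ⇒ convergent index 5
i=0: a=19 ⇒ p=19, q=1
i=1: a=1 ⇒ p=20, q=1
i=2: a=2 ⇒ p=59, q=3
…
i=4: a=2 ⇒ p=2341, q=119
i=5: a=1 ⇒ p=3482, q=177
fundamental: x₁=3482, y₁=177  (since 12124324 − 387·31329 = 1)
n=2: (3482,177)∘(3482,177) = (3482·3482+387·177·177, 3482·177+177·3482) = (24248647,1232628)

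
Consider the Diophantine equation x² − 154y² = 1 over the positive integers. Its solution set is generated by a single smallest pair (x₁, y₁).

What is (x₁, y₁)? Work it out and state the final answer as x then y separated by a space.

√154 = [12; 2,2,3,1,2,1,3,2,2,24, …], period ℓ=10 (even) → k=9
a_0=12:  p_0=12·1+0=12,  q_0=12·0+1=1
…
a_2=2:  p_2=2·25+12=62,  q_2=2·2+1=5
a_3=3:  p_3=3·62+25=211,  q_3=3·5+2=17
…
a_5=2:  p_5=2·273+211=757,  q_5=2·22+17=61
a_6=1:  p_6=1·757+273=1030,  q_6=1·61+22=83
a_7=3:  p_7=3·1030+757=3847,  q_7=3·83+61=310
a_8=2:  p_8=2·3847+1030=8724,  q_8=2·310+83=703
a_9=2:  p_9=2·8724+3847=21295,  q_9=2·703+310=1716
fundamental: x₁=21295, y₁=1716  (since 453477025 − 154·2944656 = 1)

21295 1716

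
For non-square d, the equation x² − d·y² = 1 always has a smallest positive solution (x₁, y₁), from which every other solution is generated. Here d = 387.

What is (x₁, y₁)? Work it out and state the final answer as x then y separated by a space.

3482 177

d=387: √d = [19; 1,2,19,2,1,38] (ℓ=6, even), read p_5/q_5
step 0: (19, 1)  from 19·(1,0) + (0,1)
…
step 2: (59, 3)  from 2·(20,1) + (19,1)
…
step 4: (2341, 119)  from 2·(1141,58) + (59,3)
step 5: (3482, 177)  from 1·(2341,119) + (1141,58)
fundamental: x₁=3482, y₁=177  (since 12124324 − 387·31329 = 1)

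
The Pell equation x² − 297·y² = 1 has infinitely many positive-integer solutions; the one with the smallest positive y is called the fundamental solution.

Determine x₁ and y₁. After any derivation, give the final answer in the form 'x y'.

48599 2820

[17; 4,3,1,1,2,1,1,3,4,34] for √297; ℓ=10 ⇒ convergent index 9
k=0  a_k=17  p_k/q_k = 17/1
…
k=2  a_k=3  p_k/q_k = 224/13
…
k=4  a_k=1  p_k/q_k = 517/30
…
k=7  a_k=1  p_k/q_k = 3171/184
k=8  a_k=3  p_k/q_k = 11357/659
k=9  a_k=4  p_k/q_k = 48599/2820
fundamental: x₁=48599, y₁=2820  (since 2361862801 − 297·7952400 = 1)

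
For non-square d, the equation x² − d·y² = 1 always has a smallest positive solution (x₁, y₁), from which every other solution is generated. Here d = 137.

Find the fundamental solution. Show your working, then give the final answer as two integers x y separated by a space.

d=137: √d = [11; 1,2,2,1,1,2,2,1,22] (ℓ=9, odd), read p_17/q_17
i=0: a=11 ⇒ p=11, q=1
i=1: a=1 ⇒ p=12, q=1
…
i=4: a=1 ⇒ p=117, q=10
…
i=6: a=2 ⇒ p=515, q=44
i=7: a=2 ⇒ p=1229, q=105
i=8: a=1 ⇒ p=1744, q=149
i=9: a=22 ⇒ p=39597, q=3383
…
i=11: a=2 ⇒ p=122279, q=10447
…
i=13: a=1 ⇒ p=408178, q=34873
i=14: a=1 ⇒ p=694077, q=59299
…
i=16: a=2 ⇒ p=4286741, q=366241
i=17: a=1 ⇒ p=6083073, q=519712
(x₁, y₁) = (6083073, 519712);  6083073² − 137·519712² = 1 ✓

6083073 519712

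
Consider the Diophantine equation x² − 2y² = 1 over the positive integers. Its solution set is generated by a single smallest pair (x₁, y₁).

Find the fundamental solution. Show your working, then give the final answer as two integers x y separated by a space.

[1; 2] for √2; ℓ=1 ⇒ convergent index 1
step 0: (1, 1)  from 1·(1,0) + (0,1)
step 1: (3, 2)  from 2·(1,1) + (1,0)
→ (3, 2).  Check: 3²=9, 2·2²=8, difference 1.

3 2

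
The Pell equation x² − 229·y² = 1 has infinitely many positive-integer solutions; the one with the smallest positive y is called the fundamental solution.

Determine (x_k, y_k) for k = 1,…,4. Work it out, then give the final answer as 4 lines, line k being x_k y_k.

5848201 386460
68402909872801 4520191516920
800067931842043513801 52869977098885735380
9357916158133073035999171201 618388505879356792878585840

√229 = [15; 7,1,1,7,30, …], period ℓ=5 (odd) → k=9
step 0: (15, 1)  from 15·(1,0) + (0,1)
…
step 3: (227, 15)  from 1·(121,8) + (106,7)
…
step 8: (776325, 51301)  from 1·(413926,27353) + (362399,23948)
step 9: (5848201, 386460)  from 7·(776325,51301) + (413926,27353)
(x₁, y₁) = (5848201, 386460);  5848201² − 229·386460² = 1 ✓
(x_2, y_2) = (5848201·5848201 + 229·386460·386460, 5848201·386460 + 386460·5848201) = (68402909872801, 4520191516920)
(x_3, y_3) = (5848201·68402909872801 + 229·386460·4520191516920, 5848201·4520191516920 + 386460·68402909872801) = (800067931842043513801, 52869977098885735380)
(x_4, y_4) = (5848201·800067931842043513801 + 229·386460·52869977098885735380, 5848201·52869977098885735380 + 386460·800067931842043513801) = (9357916158133073035999171201, 618388505879356792878585840)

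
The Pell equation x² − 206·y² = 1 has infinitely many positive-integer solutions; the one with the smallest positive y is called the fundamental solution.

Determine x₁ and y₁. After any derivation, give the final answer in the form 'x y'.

59535 4148

√206 = [14; 2,1,5,14,5,1,2,28, …], period ℓ=8 (even) → k=7
step 0: (14, 1)  from 14·(1,0) + (0,1)
step 1: (29, 2)  from 2·(14,1) + (1,0)
step 2: (43, 3)  from 1·(29,2) + (14,1)
step 3: (244, 17)  from 5·(43,3) + (29,2)
step 4: (3459, 241)  from 14·(244,17) + (43,3)
…
step 6: (20998, 1463)  from 1·(17539,1222) + (3459,241)
step 7: (59535, 4148)  from 2·(20998,1463) + (17539,1222)
→ (59535, 4148).  Check: 59535²=3544416225, 206·4148²=3544416224, difference 1.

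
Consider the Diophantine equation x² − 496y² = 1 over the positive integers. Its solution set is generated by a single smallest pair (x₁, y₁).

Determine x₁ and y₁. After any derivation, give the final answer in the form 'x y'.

d=496: √d = [22; 3,1,2,4,1,…,1,3,44] (ℓ=16, even), read p_15/q_15
k=0  a_k=22  p_k/q_k = 22/1
k=1  a_k=3  p_k/q_k = 67/3
k=2  a_k=1  p_k/q_k = 89/4
…
k=10  a_k=1  p_k/q_k = 49709/2232
…
k=14  a_k=1  p_k/q_k = 1252502/56239
k=15  a_k=3  p_k/q_k = 4620799/207480
fundamental: x₁=4620799, y₁=207480  (since 21351783398401 − 496·43047950400 = 1)

4620799 207480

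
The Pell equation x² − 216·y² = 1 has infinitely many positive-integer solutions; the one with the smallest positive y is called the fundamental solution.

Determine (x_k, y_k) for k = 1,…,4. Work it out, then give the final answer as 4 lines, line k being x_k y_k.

485 33
470449 32010
456335045 31049667
442644523201 30118144980

[14; 1,2,3,2,1,28] for √216; ℓ=6 ⇒ convergent index 5
a_0=14:  p_0=14·1+0=14,  q_0=14·0+1=1
…
a_3=3:  p_3=3·44+15=147,  q_3=3·3+1=10
a_4=2:  p_4=2·147+44=338,  q_4=2·10+3=23
a_5=1:  p_5=1·338+147=485,  q_5=1·23+10=33
fundamental: x₁=485, y₁=33  (since 235225 − 216·1089 = 1)
(x_2, y_2) = (485·485 + 216·33·33, 485·33 + 33·485) = (470449, 32010)
(x_3, y_3) = (485·470449 + 216·33·32010, 485·32010 + 33·470449) = (456335045, 31049667)
(x_4, y_4) = (485·456335045 + 216·33·31049667, 485·31049667 + 33·456335045) = (442644523201, 30118144980)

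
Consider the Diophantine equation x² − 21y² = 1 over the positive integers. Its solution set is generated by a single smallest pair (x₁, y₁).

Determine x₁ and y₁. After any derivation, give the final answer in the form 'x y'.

d=21: √d = [4; 1,1,2,1,1,8] (ℓ=6, even), read p_5/q_5
k=0  a_k=4  p_k/q_k = 4/1
k=1  a_k=1  p_k/q_k = 5/1
k=2  a_k=1  p_k/q_k = 9/2
…
k=4  a_k=1  p_k/q_k = 32/7
k=5  a_k=1  p_k/q_k = 55/12
fundamental: x₁=55, y₁=12  (since 3025 − 21·144 = 1)

55 12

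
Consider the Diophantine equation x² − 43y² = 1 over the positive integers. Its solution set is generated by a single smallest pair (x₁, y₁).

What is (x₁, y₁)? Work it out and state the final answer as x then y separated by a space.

3482 531

√43 = [6; 1,1,3,1,5,1,3,1,1,12, …], period ℓ=10 (even) → k=9
k=0  a_k=6  p_k/q_k = 6/1
k=1  a_k=1  p_k/q_k = 7/1
k=2  a_k=1  p_k/q_k = 13/2
k=3  a_k=3  p_k/q_k = 46/7
k=4  a_k=1  p_k/q_k = 59/9
…
k=8  a_k=1  p_k/q_k = 1941/296
k=9  a_k=1  p_k/q_k = 3482/531
fundamental: x₁=3482, y₁=531  (since 12124324 − 43·281961 = 1)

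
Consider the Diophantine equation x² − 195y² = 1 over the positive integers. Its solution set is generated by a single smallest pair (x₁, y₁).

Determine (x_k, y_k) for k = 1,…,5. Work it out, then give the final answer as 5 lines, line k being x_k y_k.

√195 = [13; 1,26, …], period ℓ=2 (even) → k=1
step 0: (13, 1)  from 13·(1,0) + (0,1)
step 1: (14, 1)  from 1·(13,1) + (1,0)
→ (14, 1).  Check: 14²=196, 195·1²=195, difference 1.
n=2: (14,1)∘(14,1) = (14·14+195·1·1, 14·1+1·14) = (391,28)
n=3: (391,28)∘(14,1) = (14·391+195·1·28, 14·28+1·391) = (10934,783)
n=4: (10934,783)∘(14,1) = (14·10934+195·1·783, 14·783+1·10934) = (305761,21896)
n=5: (305761,21896)∘(14,1) = (14·305761+195·1·21896, 14·21896+1·305761) = (8550374,612305)

14 1
391 28
10934 783
305761 21896
8550374 612305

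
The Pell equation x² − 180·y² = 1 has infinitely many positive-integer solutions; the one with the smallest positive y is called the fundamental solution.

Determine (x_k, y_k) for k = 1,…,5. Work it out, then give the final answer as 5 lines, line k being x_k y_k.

√180 → a₀=13, period (2,2,2,26); ℓ=4 even so k=3
i=0: a=13 ⇒ p=13, q=1
…
i=2: a=2 ⇒ p=67, q=5
i=3: a=2 ⇒ p=161, q=12
fundamental: x₁=161, y₁=12  (since 25921 − 180·144 = 1)
k=2:  x_2 = 161·161+180·12·12 = 51841,  y_2 = 161·12+12·161 = 3864
k=3:  x_3 = 161·51841+180·12·3864 = 16692641,  y_3 = 161·3864+12·51841 = 1244196
k=4:  x_4 = 161·16692641+180·12·1244196 = 5374978561,  y_4 = 161·1244196+12·16692641 = 400627248
k=5:  x_5 = 161·5374978561+180·12·400627248 = 1730726404001,  y_5 = 161·400627248+12·5374978561 = 129000729660

161 12
51841 3864
16692641 1244196
5374978561 400627248
1730726404001 129000729660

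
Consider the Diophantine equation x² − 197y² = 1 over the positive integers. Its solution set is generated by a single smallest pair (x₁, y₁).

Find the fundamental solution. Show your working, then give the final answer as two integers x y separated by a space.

393 28

√197 → a₀=14, period (28); ℓ=1 odd so k=1
k=0  a_k=14  p_k/q_k = 14/1
k=1  a_k=28  p_k/q_k = 393/28
fundamental: x₁=393, y₁=28  (since 154449 − 197·784 = 1)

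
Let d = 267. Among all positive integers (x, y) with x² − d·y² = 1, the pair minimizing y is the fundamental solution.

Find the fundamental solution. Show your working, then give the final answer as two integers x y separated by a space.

√267 → a₀=16, period (2,1,15,1,2,32); ℓ=6 even so k=5
step 0: (16, 1)  from 16·(1,0) + (0,1)
…
step 2: (49, 3)  from 1·(33,2) + (16,1)
…
step 4: (817, 50)  from 1·(768,47) + (49,3)
step 5: (2402, 147)  from 2·(817,50) + (768,47)
fundamental: x₁=2402, y₁=147  (since 5769604 − 267·21609 = 1)

2402 147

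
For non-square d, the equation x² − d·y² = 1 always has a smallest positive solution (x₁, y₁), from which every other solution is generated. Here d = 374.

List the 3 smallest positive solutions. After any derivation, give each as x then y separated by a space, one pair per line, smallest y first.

d=374: √d = [19; 2,1,18,1,2,38] (ℓ=6, even), read p_5/q_5
i=0: a=19 ⇒ p=19, q=1
i=1: a=2 ⇒ p=39, q=2
…
i=3: a=18 ⇒ p=1083, q=56
i=4: a=1 ⇒ p=1141, q=59
i=5: a=2 ⇒ p=3365, q=174
(x₁, y₁) = (3365, 174);  3365² − 374·174² = 1 ✓
(3365+174√374)^2 = 22646449 + 1171020√374
(3365+174√374)^3 = 152410598405 + 7880964426√374

3365 174
22646449 1171020
152410598405 7880964426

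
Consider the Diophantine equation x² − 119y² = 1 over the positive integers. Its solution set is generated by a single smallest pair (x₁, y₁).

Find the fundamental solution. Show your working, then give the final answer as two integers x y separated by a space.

120 11

d=119: √d = [10; 1,9,1,20] (ℓ=4, even), read p_3/q_3
step 0: (10, 1)  from 10·(1,0) + (0,1)
step 1: (11, 1)  from 1·(10,1) + (1,0)
step 2: (109, 10)  from 9·(11,1) + (10,1)
step 3: (120, 11)  from 1·(109,10) + (11,1)
(x₁, y₁) = (120, 11);  120² − 119·11² = 1 ✓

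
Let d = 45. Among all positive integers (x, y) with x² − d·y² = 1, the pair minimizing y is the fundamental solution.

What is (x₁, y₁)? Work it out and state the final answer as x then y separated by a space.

161 24

√45 = [6; 1,2,2,2,1,12, …], period ℓ=6 (even) → k=5
k=0  a_k=6  p_k/q_k = 6/1
k=1  a_k=1  p_k/q_k = 7/1
…
k=3  a_k=2  p_k/q_k = 47/7
k=4  a_k=2  p_k/q_k = 114/17
k=5  a_k=1  p_k/q_k = 161/24
fundamental: x₁=161, y₁=24  (since 25921 − 45·576 = 1)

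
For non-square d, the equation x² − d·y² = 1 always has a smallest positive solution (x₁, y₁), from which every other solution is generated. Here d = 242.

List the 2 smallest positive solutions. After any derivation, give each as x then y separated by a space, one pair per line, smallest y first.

√242 = [15; 1,1,3,1,14,1,3,1,1,30, …], period ℓ=10 (even) → k=9
i=0: a=15 ⇒ p=15, q=1
i=1: a=1 ⇒ p=16, q=1
…
i=3: a=3 ⇒ p=109, q=7
i=4: a=1 ⇒ p=140, q=9
i=5: a=14 ⇒ p=2069, q=133
i=6: a=1 ⇒ p=2209, q=142
i=7: a=3 ⇒ p=8696, q=559
i=8: a=1 ⇒ p=10905, q=701
i=9: a=1 ⇒ p=19601, q=1260
(x₁, y₁) = (19601, 1260);  19601² − 242·1260² = 1 ✓
(x_2, y_2) = (19601·19601 + 242·1260·1260, 19601·1260 + 1260·19601) = (768398401, 49394520)

19601 1260
768398401 49394520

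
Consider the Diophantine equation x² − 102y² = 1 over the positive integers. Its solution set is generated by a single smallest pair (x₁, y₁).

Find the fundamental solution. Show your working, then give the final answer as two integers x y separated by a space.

[10; 10,20] for √102; ℓ=2 ⇒ convergent index 1
step 0: (10, 1)  from 10·(1,0) + (0,1)
step 1: (101, 10)  from 10·(10,1) + (1,0)
→ (101, 10).  Check: 101²=10201, 102·10²=10200, difference 1.

101 10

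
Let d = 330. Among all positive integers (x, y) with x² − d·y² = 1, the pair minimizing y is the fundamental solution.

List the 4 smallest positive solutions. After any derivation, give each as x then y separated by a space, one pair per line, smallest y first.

d=330: √d = [18; 6,36] (ℓ=2, even), read p_1/q_1
k=0  a_k=18  p_k/q_k = 18/1
k=1  a_k=6  p_k/q_k = 109/6
fundamental: x₁=109, y₁=6  (since 11881 − 330·36 = 1)
(109+6√330)^2 = 23761 + 1308√330
(109+6√330)^3 = 5179789 + 285138√330
(109+6√330)^4 = 1129170241 + 62158776√330

109 6
23761 1308
5179789 285138
1129170241 62158776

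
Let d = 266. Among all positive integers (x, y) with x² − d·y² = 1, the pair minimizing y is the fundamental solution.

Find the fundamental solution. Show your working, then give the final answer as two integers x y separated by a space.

d=266: √d = [16; 3,4,3,32] (ℓ=4, even), read p_3/q_3
step 0: (16, 1)  from 16·(1,0) + (0,1)
step 1: (49, 3)  from 3·(16,1) + (1,0)
step 2: (212, 13)  from 4·(49,3) + (16,1)
step 3: (685, 42)  from 3·(212,13) + (49,3)
→ (685, 42).  Check: 685²=469225, 266·42²=469224, difference 1.

685 42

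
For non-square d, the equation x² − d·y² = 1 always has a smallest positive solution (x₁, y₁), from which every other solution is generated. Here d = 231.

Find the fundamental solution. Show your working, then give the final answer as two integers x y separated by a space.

76 5

√231 = [15; 5,30, …], period ℓ=2 (even) → k=1
a_0=15:  p_0=15·1+0=15,  q_0=15·0+1=1
a_1=5:  p_1=5·15+1=76,  q_1=5·1+0=5
→ (76, 5).  Check: 76²=5776, 231·5²=5775, difference 1.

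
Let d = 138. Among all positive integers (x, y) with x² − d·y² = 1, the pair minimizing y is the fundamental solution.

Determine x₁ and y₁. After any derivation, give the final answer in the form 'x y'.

47 4

d=138: √d = [11; 1,2,1,22] (ℓ=4, even), read p_3/q_3
a_0=11:  p_0=11·1+0=11,  q_0=11·0+1=1
…
a_2=2:  p_2=2·12+11=35,  q_2=2·1+1=3
a_3=1:  p_3=1·35+12=47,  q_3=1·3+1=4
fundamental: x₁=47, y₁=4  (since 2209 − 138·16 = 1)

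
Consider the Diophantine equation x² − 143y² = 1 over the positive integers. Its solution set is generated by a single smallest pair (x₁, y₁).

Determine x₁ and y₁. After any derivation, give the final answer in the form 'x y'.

√143 → a₀=11, period (1,22); ℓ=2 even so k=1
k=0  a_k=11  p_k/q_k = 11/1
k=1  a_k=1  p_k/q_k = 12/1
→ (12, 1).  Check: 12²=144, 143·1²=143, difference 1.

12 1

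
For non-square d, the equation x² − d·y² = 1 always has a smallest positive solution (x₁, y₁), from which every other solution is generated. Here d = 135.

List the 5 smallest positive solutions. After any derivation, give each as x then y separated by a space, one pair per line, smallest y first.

244 21
119071 10248
58106404 5001003
28355806081 2440479216
13837575261124 1190948856405

d=135: √d = [11; 1,1,1,1,1,1,1,22] (ℓ=8, even), read p_7/q_7
step 0: (11, 1)  from 11·(1,0) + (0,1)
step 1: (12, 1)  from 1·(11,1) + (1,0)
step 2: (23, 2)  from 1·(12,1) + (11,1)
step 3: (35, 3)  from 1·(23,2) + (12,1)
step 4: (58, 5)  from 1·(35,3) + (23,2)
…
step 6: (151, 13)  from 1·(93,8) + (58,5)
step 7: (244, 21)  from 1·(151,13) + (93,8)
→ (244, 21).  Check: 244²=59536, 135·21²=59535, difference 1.
k=2:  x_2 = 244·244+135·21·21 = 119071,  y_2 = 244·21+21·244 = 10248
k=3:  x_3 = 244·119071+135·21·10248 = 58106404,  y_3 = 244·10248+21·119071 = 5001003
k=4:  x_4 = 244·58106404+135·21·5001003 = 28355806081,  y_4 = 244·5001003+21·58106404 = 2440479216
k=5:  x_5 = 244·28355806081+135·21·2440479216 = 13837575261124,  y_5 = 244·2440479216+21·28355806081 = 1190948856405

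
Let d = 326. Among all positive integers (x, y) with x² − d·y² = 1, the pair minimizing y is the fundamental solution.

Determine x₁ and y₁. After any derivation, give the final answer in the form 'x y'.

√326 = [18; 18,36, …], period ℓ=2 (even) → k=1
i=0: a=18 ⇒ p=18, q=1
i=1: a=18 ⇒ p=325, q=18
(x₁, y₁) = (325, 18);  325² − 326·18² = 1 ✓

325 18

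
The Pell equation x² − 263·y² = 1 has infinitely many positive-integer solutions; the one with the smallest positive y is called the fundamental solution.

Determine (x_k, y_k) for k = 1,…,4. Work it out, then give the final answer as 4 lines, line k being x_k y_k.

√263 = [16; 4,1,1,1,1,15,1,1,1,1,4,32, …], period ℓ=12 (even) → k=11
i=0: a=16 ⇒ p=16, q=1
…
i=2: a=1 ⇒ p=81, q=5
…
i=5: a=1 ⇒ p=373, q=23
i=6: a=15 ⇒ p=5822, q=359
i=7: a=1 ⇒ p=6195, q=382
…
i=10: a=1 ⇒ p=30229, q=1864
i=11: a=4 ⇒ p=139128, q=8579
(x₁, y₁) = (139128, 8579);  139128² − 263·8579² = 1 ✓
(139128+8579√263)^2 = 38713200767 + 2387158224√263
(139128+8579√263)^3 = 10772180392483224 + 664241098768765√263
(139128+8579√263)^4 = 2997423827252098776577 + 184829071176614315616√263

139128 8579
38713200767 2387158224
10772180392483224 664241098768765
2997423827252098776577 184829071176614315616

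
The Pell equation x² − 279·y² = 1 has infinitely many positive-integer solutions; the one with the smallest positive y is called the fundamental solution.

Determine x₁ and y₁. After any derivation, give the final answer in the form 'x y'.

1520 91

d=279: √d = [16; 1,2,2,1,2,2,1,32] (ℓ=8, even), read p_7/q_7
step 0: (16, 1)  from 16·(1,0) + (0,1)
step 1: (17, 1)  from 1·(16,1) + (1,0)
step 2: (50, 3)  from 2·(17,1) + (16,1)
step 3: (117, 7)  from 2·(50,3) + (17,1)
…
step 5: (451, 27)  from 2·(167,10) + (117,7)
step 6: (1069, 64)  from 2·(451,27) + (167,10)
step 7: (1520, 91)  from 1·(1069,64) + (451,27)
→ (1520, 91).  Check: 1520²=2310400, 279·91²=2310399, difference 1.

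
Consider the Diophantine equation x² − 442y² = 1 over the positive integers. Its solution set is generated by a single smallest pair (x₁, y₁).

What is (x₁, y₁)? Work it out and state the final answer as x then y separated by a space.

883 42

√442 = [21; 42, …], period ℓ=1 (odd) → k=1
i=0: a=21 ⇒ p=21, q=1
i=1: a=42 ⇒ p=883, q=42
(x₁, y₁) = (883, 42);  883² − 442·42² = 1 ✓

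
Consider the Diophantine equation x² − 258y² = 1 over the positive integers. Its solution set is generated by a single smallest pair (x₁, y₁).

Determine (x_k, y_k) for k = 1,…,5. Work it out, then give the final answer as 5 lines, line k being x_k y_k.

257 16
132097 8224
67897601 4227120
34899234817 2172731456
17938138798337 1116779741264

√258 → a₀=16, period (16,32); ℓ=2 even so k=1
step 0: (16, 1)  from 16·(1,0) + (0,1)
step 1: (257, 16)  from 16·(16,1) + (1,0)
fundamental: x₁=257, y₁=16  (since 66049 − 258·256 = 1)
(x_2, y_2) = (257·257 + 258·16·16, 257·16 + 16·257) = (132097, 8224)
(x_3, y_3) = (257·132097 + 258·16·8224, 257·8224 + 16·132097) = (67897601, 4227120)
(x_4, y_4) = (257·67897601 + 258·16·4227120, 257·4227120 + 16·67897601) = (34899234817, 2172731456)
(x_5, y_5) = (257·34899234817 + 258·16·2172731456, 257·2172731456 + 16·34899234817) = (17938138798337, 1116779741264)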